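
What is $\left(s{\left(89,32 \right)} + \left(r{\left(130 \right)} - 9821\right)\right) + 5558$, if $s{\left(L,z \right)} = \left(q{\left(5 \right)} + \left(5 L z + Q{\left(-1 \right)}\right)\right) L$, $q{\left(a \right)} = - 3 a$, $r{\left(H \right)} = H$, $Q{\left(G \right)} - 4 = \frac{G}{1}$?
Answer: $1262159$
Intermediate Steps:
$Q{\left(G \right)} = 4 + G$ ($Q{\left(G \right)} = 4 + \frac{G}{1} = 4 + G 1 = 4 + G$)
$s{\left(L,z \right)} = L \left(-12 + 5 L z\right)$ ($s{\left(L,z \right)} = \left(\left(-3\right) 5 + \left(5 L z + \left(4 - 1\right)\right)\right) L = \left(-15 + \left(5 L z + 3\right)\right) L = \left(-15 + \left(3 + 5 L z\right)\right) L = \left(-12 + 5 L z\right) L = L \left(-12 + 5 L z\right)$)
$\left(s{\left(89,32 \right)} + \left(r{\left(130 \right)} - 9821\right)\right) + 5558 = \left(89 \left(-12 + 5 \cdot 89 \cdot 32\right) + \left(130 - 9821\right)\right) + 5558 = \left(89 \left(-12 + 14240\right) - 9691\right) + 5558 = \left(89 \cdot 14228 - 9691\right) + 5558 = \left(1266292 - 9691\right) + 5558 = 1256601 + 5558 = 1262159$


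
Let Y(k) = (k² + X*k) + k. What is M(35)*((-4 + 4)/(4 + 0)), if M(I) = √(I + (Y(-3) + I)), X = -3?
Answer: 0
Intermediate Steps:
Y(k) = k² - 2*k (Y(k) = (k² - 3*k) + k = k² - 2*k)
M(I) = √(15 + 2*I) (M(I) = √(I + (-3*(-2 - 3) + I)) = √(I + (-3*(-5) + I)) = √(I + (15 + I)) = √(15 + 2*I))
M(35)*((-4 + 4)/(4 + 0)) = √(15 + 2*35)*((-4 + 4)/(4 + 0)) = √(15 + 70)*(0/4) = √85*(0*(¼)) = √85*0 = 0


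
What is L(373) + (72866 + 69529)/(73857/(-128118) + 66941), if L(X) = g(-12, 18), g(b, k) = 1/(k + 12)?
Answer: 185292383827/85762731810 ≈ 2.1605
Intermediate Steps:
g(b, k) = 1/(12 + k)
L(X) = 1/30 (L(X) = 1/(12 + 18) = 1/30)
L(373) + (72866 + 69529)/(73857/(-128118) + 66941) = 1/30 + (72866 + 69529)/(73857/(-128118) + 66941) = 1/30 + 142395/(73857*(-1/128118) + 66941) = 1/30 + 142395/(-24619/42706 + 66941) = 1/30 + 142395/(2858757727/42706) = 1/30 + 142395*(42706/2858757727) = 1/30 + 6081120870/2858757727 = 185292383827/85762731810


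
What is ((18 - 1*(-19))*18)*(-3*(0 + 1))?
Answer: -1998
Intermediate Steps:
((18 - 1*(-19))*18)*(-3*(0 + 1)) = ((18 + 19)*18)*(-3*1) = (37*18)*(-3) = 666*(-3) = -1998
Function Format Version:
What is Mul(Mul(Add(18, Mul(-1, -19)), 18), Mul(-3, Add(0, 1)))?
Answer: -1998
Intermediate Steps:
Mul(Mul(Add(18, Mul(-1, -19)), 18), Mul(-3, Add(0, 1))) = Mul(Mul(Add(18, 19), 18), Mul(-3, 1)) = Mul(Mul(37, 18), -3) = Mul(666, -3) = -1998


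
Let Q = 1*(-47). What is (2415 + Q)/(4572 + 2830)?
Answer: 1184/3701 ≈ 0.31991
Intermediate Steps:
Q = -47
(2415 + Q)/(4572 + 2830) = (2415 - 47)/(4572 + 2830) = 2368/7402 = 2368*(1/7402) = 1184/3701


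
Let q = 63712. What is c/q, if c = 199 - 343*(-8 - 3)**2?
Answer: -5163/7964 ≈ -0.64829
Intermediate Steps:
c = -41304 (c = 199 - 343*(-11)**2 = 199 - 343*121 = 199 - 41503 = -41304)
c/q = -41304/63712 = -41304*1/63712 = -5163/7964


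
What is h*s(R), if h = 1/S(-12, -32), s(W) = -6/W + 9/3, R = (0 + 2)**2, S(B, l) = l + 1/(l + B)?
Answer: -66/1409 ≈ -0.046842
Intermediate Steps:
S(B, l) = l + 1/(B + l)
R = 4 (R = 2**2 = 4)
s(W) = 3 - 6/W (s(W) = -6/W + 9*(1/3) = -6/W + 3 = 3 - 6/W)
h = -44/1409 (h = 1/((1 + (-32)**2 - 12*(-32))/(-12 - 32)) = 1/((1 + 1024 + 384)/(-44)) = 1/(-1/44*1409) = 1/(-1409/44) = -44/1409 ≈ -0.031228)
h*s(R) = -44*(3 - 6/4)/1409 = -44*(3 - 6*1/4)/1409 = -44*(3 - 3/2)/1409 = -44/1409*3/2 = -66/1409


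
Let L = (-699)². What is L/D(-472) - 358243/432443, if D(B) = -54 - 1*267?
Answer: -70469026082/46271401 ≈ -1522.9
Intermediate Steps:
D(B) = -321 (D(B) = -54 - 267 = -321)
L = 488601
L/D(-472) - 358243/432443 = 488601/(-321) - 358243/432443 = 488601*(-1/321) - 358243*1/432443 = -162867/107 - 358243/432443 = -70469026082/46271401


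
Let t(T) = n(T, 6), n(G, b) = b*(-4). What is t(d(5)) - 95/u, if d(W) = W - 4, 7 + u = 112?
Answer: -523/21 ≈ -24.905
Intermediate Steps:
u = 105 (u = -7 + 112 = 105)
d(W) = -4 + W
n(G, b) = -4*b
t(T) = -24 (t(T) = -4*6 = -24)
t(d(5)) - 95/u = -24 - 95/105 = -24 - 95*1/105 = -24 - 19/21 = -523/21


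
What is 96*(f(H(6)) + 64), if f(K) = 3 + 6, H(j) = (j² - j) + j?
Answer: 7008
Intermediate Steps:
H(j) = j²
f(K) = 9
96*(f(H(6)) + 64) = 96*(9 + 64) = 96*73 = 7008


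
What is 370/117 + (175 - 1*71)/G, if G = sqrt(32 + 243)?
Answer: 370/117 + 104*sqrt(11)/55 ≈ 9.4338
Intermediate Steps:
G = 5*sqrt(11) (G = sqrt(275) = 5*sqrt(11) ≈ 16.583)
370/117 + (175 - 1*71)/G = 370/117 + (175 - 1*71)/((5*sqrt(11))) = 370*(1/117) + (175 - 71)*(sqrt(11)/55) = 370/117 + 104*(sqrt(11)/55) = 370/117 + 104*sqrt(11)/55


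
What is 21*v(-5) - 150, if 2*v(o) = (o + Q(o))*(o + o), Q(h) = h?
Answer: 900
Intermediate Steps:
v(o) = 2*o² (v(o) = ((o + o)*(o + o))/2 = ((2*o)*(2*o))/2 = (4*o²)/2 = 2*o²)
21*v(-5) - 150 = 21*(2*(-5)²) - 150 = 21*(2*25) - 150 = 21*50 - 150 = 1050 - 150 = 900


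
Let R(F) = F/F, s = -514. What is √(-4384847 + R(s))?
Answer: I*√4384846 ≈ 2094.0*I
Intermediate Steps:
R(F) = 1
√(-4384847 + R(s)) = √(-4384847 + 1) = √(-4384846) = I*√4384846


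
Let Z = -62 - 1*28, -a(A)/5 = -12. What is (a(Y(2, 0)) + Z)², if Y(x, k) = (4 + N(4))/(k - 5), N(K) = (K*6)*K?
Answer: 900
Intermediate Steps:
N(K) = 6*K² (N(K) = (6*K)*K = 6*K²)
Y(x, k) = 100/(-5 + k) (Y(x, k) = (4 + 6*4²)/(k - 5) = (4 + 6*16)/(-5 + k) = (4 + 96)/(-5 + k) = 100/(-5 + k))
a(A) = 60 (a(A) = -5*(-12) = 60)
Z = -90 (Z = -62 - 28 = -90)
(a(Y(2, 0)) + Z)² = (60 - 90)² = (-30)² = 900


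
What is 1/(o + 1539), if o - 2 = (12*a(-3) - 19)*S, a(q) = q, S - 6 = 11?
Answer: 1/606 ≈ 0.0016502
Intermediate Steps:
S = 17 (S = 6 + 11 = 17)
o = -933 (o = 2 + (12*(-3) - 19)*17 = 2 + (-36 - 19)*17 = 2 - 55*17 = 2 - 935 = -933)
1/(o + 1539) = 1/(-933 + 1539) = 1/606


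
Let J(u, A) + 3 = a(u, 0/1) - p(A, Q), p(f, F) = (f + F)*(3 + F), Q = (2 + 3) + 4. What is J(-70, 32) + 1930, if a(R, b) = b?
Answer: 1435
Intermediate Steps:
Q = 9 (Q = 5 + 4 = 9)
p(f, F) = (3 + F)*(F + f) (p(f, F) = (F + f)*(3 + F) = (3 + F)*(F + f))
J(u, A) = -111 - 12*A (J(u, A) = -3 + (0/1 - (9**2 + 3*9 + 3*A + 9*A)) = -3 + (0*1 - (81 + 27 + 3*A + 9*A)) = -3 + (0 - (108 + 12*A)) = -3 + (0 + (-108 - 12*A)) = -3 + (-108 - 12*A) = -111 - 12*A)
J(-70, 32) + 1930 = (-111 - 12*32) + 1930 = (-111 - 384) + 1930 = -495 + 1930 = 1435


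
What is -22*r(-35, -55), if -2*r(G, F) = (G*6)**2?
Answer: 485100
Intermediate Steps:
r(G, F) = -18*G**2 (r(G, F) = -36*G**2/2 = -18*G**2)
-22*r(-35, -55) = -(-396)*(-35)**2 = -(-396)*1225 = -22*(-22050) = 485100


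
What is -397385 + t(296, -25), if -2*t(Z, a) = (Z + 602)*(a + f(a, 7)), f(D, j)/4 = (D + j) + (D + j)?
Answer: -321504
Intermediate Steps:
f(D, j) = 8*D + 8*j (f(D, j) = 4*((D + j) + (D + j)) = 4*(2*D + 2*j) = 8*D + 8*j)
t(Z, a) = -(56 + 9*a)*(602 + Z)/2 (t(Z, a) = -(Z + 602)*(a + (8*a + 8*7))/2 = -(602 + Z)*(a + (8*a + 56))/2 = -(602 + Z)*(a + (56 + 8*a))/2 = -(602 + Z)*(56 + 9*a)/2 = -(56 + 9*a)*(602 + Z)/2)
-397385 + t(296, -25) = -397385 + (-16856 - 2709*(-25) - 28*296 - 9/2*296*(-25)) = -397385 + (-16856 + 67725 - 8288 + 33300) = -397385 + 75881 = -321504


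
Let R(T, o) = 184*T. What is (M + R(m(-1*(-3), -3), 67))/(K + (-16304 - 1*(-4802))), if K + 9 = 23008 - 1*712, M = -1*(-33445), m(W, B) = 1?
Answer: 33629/10785 ≈ 3.1181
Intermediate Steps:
M = 33445
K = 22287 (K = -9 + (23008 - 1*712) = -9 + (23008 - 712) = -9 + 22296 = 22287)
(M + R(m(-1*(-3), -3), 67))/(K + (-16304 - 1*(-4802))) = (33445 + 184*1)/(22287 + (-16304 - 1*(-4802))) = (33445 + 184)/(22287 + (-16304 + 4802)) = 33629/(22287 - 11502) = 33629/10785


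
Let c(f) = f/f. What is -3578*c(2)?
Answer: -3578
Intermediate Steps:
c(f) = 1
-3578*c(2) = -3578*1 = -3578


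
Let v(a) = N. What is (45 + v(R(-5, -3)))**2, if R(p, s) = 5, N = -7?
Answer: 1444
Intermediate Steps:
v(a) = -7
(45 + v(R(-5, -3)))**2 = (45 - 7)**2 = 38**2 = 1444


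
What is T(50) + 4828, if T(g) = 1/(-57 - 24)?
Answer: 391067/81 ≈ 4828.0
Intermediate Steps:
T(g) = -1/81 (T(g) = 1/(-81) = -1/81)
T(50) + 4828 = -1/81 + 4828 = 391067/81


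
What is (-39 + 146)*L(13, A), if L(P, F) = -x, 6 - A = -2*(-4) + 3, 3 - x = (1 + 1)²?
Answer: 107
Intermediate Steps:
x = -1 (x = 3 - (1 + 1)² = 3 - 1*2² = 3 - 1*4 = 3 - 4 = -1)
A = -5 (A = 6 - (-2*(-4) + 3) = 6 - (8 + 3) = 6 - 1*11 = 6 - 11 = -5)
L(P, F) = 1 (L(P, F) = -1*(-1) = 1)
(-39 + 146)*L(13, A) = (-39 + 146)*1 = 107*1 = 107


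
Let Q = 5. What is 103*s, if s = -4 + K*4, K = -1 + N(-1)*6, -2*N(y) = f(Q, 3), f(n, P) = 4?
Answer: -5768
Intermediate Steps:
N(y) = -2 (N(y) = -1/2*4 = -2)
K = -13 (K = -1 - 2*6 = -1 - 12 = -13)
s = -56 (s = -4 - 13*4 = -4 - 52 = -56)
103*s = 103*(-56) = -5768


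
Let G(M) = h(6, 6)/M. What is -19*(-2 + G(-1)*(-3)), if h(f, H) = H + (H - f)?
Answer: -304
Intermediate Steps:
h(f, H) = -f + 2*H
G(M) = 6/M (G(M) = (-1*6 + 2*6)/M = (-6 + 12)/M = 6/M)
-19*(-2 + G(-1)*(-3)) = -19*(-2 + (6/(-1))*(-3)) = -19*(-2 + (6*(-1))*(-3)) = -19*(-2 - 6*(-3)) = -19*(-2 + 18) = -19*16 = -304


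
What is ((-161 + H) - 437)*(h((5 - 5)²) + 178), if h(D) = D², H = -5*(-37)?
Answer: -73514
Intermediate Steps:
H = 185
((-161 + H) - 437)*(h((5 - 5)²) + 178) = ((-161 + 185) - 437)*(((5 - 5)²)² + 178) = (24 - 437)*((0²)² + 178) = -413*(0² + 178) = -413*(0 + 178) = -413*178 = -73514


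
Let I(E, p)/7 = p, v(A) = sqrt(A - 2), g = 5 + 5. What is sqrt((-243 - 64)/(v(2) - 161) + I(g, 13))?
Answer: 3*sqrt(267582)/161 ≈ 9.6388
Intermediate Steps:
g = 10
v(A) = sqrt(-2 + A)
I(E, p) = 7*p
sqrt((-243 - 64)/(v(2) - 161) + I(g, 13)) = sqrt((-243 - 64)/(sqrt(-2 + 2) - 161) + 7*13) = sqrt(-307/(sqrt(0) - 161) + 91) = sqrt(-307/(0 - 161) + 91) = sqrt(-307/(-161) + 91) = sqrt(-307*(-1/161) + 91) = sqrt(307/161 + 91) = sqrt(14958/161) = 3*sqrt(267582)/161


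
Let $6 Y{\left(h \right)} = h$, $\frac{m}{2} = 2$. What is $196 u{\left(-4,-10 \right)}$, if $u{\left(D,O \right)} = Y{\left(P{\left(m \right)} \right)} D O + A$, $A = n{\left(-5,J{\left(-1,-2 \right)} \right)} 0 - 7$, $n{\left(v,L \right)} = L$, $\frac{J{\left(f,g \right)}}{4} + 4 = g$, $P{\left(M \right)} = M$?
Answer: $\frac{11564}{3} \approx 3854.7$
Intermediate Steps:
$m = 4$ ($m = 2 \cdot 2 = 4$)
$J{\left(f,g \right)} = -16 + 4 g$
$Y{\left(h \right)} = \frac{h}{6}$
$A = -7$ ($A = \left(-16 + 4 \left(-2\right)\right) 0 - 7 = \left(-16 - 8\right) 0 - 7 = \left(-24\right) 0 - 7 = 0 - 7 = -7$)
$u{\left(D,O \right)} = -7 + \frac{2 D O}{3}$ ($u{\left(D,O \right)} = \frac{1}{6} \cdot 4 D O - 7 = \frac{2 D}{3} O - 7 = \frac{2 D O}{3} - 7 = -7 + \frac{2 D O}{3}$)
$196 u{\left(-4,-10 \right)} = 196 \left(-7 + \frac{2}{3} \left(-4\right) \left(-10\right)\right) = 196 \left(-7 + \frac{80}{3}\right) = 196 \cdot \frac{59}{3} = \frac{11564}{3}$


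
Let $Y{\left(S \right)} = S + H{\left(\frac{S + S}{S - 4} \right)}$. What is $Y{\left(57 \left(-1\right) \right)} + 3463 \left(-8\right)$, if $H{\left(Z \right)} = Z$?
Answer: $- \frac{1693307}{61} \approx -27759.0$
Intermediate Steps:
$Y{\left(S \right)} = S + \frac{2 S}{-4 + S}$ ($Y{\left(S \right)} = S + \frac{S + S}{S - 4} = S + \frac{2 S}{-4 + S}$)
$Y{\left(57 \left(-1\right) \right)} + 3463 \left(-8\right) = \frac{57 \left(-1\right) \left(-2 + 57 \left(-1\right)\right)}{-4 + 57 \left(-1\right)} + 3463 \left(-8\right) = - \frac{57 \left(-2 - 57\right)}{-4 - 57} - 27704 = \left(-57\right) \frac{1}{-61} \left(-59\right) - 27704 = \left(-57\right) \left(- \frac{1}{61}\right) \left(-59\right) - 27704 = - \frac{3363}{61} - 27704 = - \frac{1693307}{61}$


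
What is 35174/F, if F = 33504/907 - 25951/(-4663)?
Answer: 148762840334/179766709 ≈ 827.53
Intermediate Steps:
F = 179766709/4229341 (F = 33504*(1/907) - 25951*(-1/4663) = 33504/907 + 25951/4663 = 179766709/4229341 ≈ 42.505)
35174/F = 35174/(179766709/4229341) = 35174*(4229341/179766709) = 148762840334/179766709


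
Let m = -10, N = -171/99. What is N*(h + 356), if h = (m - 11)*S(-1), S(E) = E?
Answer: -7163/11 ≈ -651.18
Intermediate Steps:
N = -19/11 (N = -171*1/99 = -19/11 ≈ -1.7273)
h = 21 (h = (-10 - 11)*(-1) = -21*(-1) = 21)
N*(h + 356) = -19*(21 + 356)/11 = -19/11*377 = -7163/11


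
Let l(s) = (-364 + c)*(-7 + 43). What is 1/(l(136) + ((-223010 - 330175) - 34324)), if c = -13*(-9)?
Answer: -1/596401 ≈ -1.6767e-6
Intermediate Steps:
c = 117
l(s) = -8892 (l(s) = (-364 + 117)*(-7 + 43) = -247*36 = -8892)
1/(l(136) + ((-223010 - 330175) - 34324)) = 1/(-8892 + ((-223010 - 330175) - 34324)) = 1/(-8892 + (-553185 - 34324)) = 1/(-8892 - 587509) = 1/(-596401) = -1/596401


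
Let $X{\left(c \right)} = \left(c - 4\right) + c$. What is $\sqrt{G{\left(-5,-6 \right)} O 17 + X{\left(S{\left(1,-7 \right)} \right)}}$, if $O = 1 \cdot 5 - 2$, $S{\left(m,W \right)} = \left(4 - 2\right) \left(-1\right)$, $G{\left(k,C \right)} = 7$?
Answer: $\sqrt{349} \approx 18.682$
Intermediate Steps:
$S{\left(m,W \right)} = -2$ ($S{\left(m,W \right)} = 2 \left(-1\right) = -2$)
$O = 3$ ($O = 5 - 2 = 3$)
$X{\left(c \right)} = -4 + 2 c$ ($X{\left(c \right)} = \left(-4 + c\right) + c = -4 + 2 c$)
$\sqrt{G{\left(-5,-6 \right)} O 17 + X{\left(S{\left(1,-7 \right)} \right)}} = \sqrt{7 \cdot 3 \cdot 17 + \left(-4 + 2 \left(-2\right)\right)} = \sqrt{21 \cdot 17 - 8} = \sqrt{357 - 8} = \sqrt{349}$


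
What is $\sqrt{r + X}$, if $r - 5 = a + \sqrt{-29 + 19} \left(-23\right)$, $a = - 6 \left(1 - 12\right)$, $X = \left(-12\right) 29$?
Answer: $\sqrt{-277 - 23 i \sqrt{10}} \approx 2.1667 - 16.784 i$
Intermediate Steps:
$X = -348$
$a = 66$ ($a = \left(-6\right) \left(-11\right) = 66$)
$r = 71 - 23 i \sqrt{10}$ ($r = 5 + \left(66 + \sqrt{-29 + 19} \left(-23\right)\right) = 5 + \left(66 + \sqrt{-10} \left(-23\right)\right) = 5 + \left(66 + i \sqrt{10} \left(-23\right)\right) = 5 + \left(66 - 23 i \sqrt{10}\right) = 71 - 23 i \sqrt{10} \approx 71.0 - 72.732 i$)
$\sqrt{r + X} = \sqrt{\left(71 - 23 i \sqrt{10}\right) - 348} = \sqrt{-277 - 23 i \sqrt{10}}$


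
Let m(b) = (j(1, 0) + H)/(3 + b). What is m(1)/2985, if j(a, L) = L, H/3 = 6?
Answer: 3/1990 ≈ 0.0015075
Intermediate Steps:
H = 18 (H = 3*6 = 18)
m(b) = 18/(3 + b) (m(b) = (0 + 18)/(3 + b) = 18/(3 + b))
m(1)/2985 = (18/(3 + 1))/2985 = (18/4)*(1/2985) = (18*(1/4))*(1/2985) = (9/2)*(1/2985) = 3/1990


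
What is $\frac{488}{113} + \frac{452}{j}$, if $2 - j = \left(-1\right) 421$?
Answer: $\frac{257500}{47799} \approx 5.3871$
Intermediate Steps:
$j = 423$ ($j = 2 - \left(-1\right) 421 = 2 - -421 = 2 + 421 = 423$)
$\frac{488}{113} + \frac{452}{j} = \frac{488}{113} + \frac{452}{423} = \frac{257500}{47799}$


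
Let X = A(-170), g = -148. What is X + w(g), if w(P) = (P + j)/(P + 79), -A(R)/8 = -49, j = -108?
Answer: 27304/69 ≈ 395.71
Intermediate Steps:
A(R) = 392 (A(R) = -8*(-49) = 392)
w(P) = (-108 + P)/(79 + P) (w(P) = (P - 108)/(P + 79) = (-108 + P)/(79 + P))
X = 392
X + w(g) = 392 + (-108 - 148)/(79 - 148) = 392 - 256/(-69) = 392 - 1/69*(-256) = 392 + 256/69 = 27304/69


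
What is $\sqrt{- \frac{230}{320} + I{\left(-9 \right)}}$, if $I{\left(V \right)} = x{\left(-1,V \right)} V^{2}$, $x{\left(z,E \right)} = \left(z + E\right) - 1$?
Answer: $\frac{i \sqrt{57070}}{8} \approx 29.862 i$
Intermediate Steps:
$x{\left(z,E \right)} = -1 + E + z$ ($x{\left(z,E \right)} = \left(E + z\right) - 1 = -1 + E + z$)
$I{\left(V \right)} = V^{2} \left(-2 + V\right)$ ($I{\left(V \right)} = \left(-1 + V - 1\right) V^{2} = \left(-2 + V\right) V^{2} = V^{2} \left(-2 + V\right)$)
$\sqrt{- \frac{230}{320} + I{\left(-9 \right)}} = \sqrt{- \frac{230}{320} + \left(-9\right)^{2} \left(-2 - 9\right)} = \sqrt{\left(-230\right) \frac{1}{320} + 81 \left(-11\right)} = \sqrt{- \frac{23}{32} - 891} = \sqrt{- \frac{28535}{32}} = \frac{i \sqrt{57070}}{8}$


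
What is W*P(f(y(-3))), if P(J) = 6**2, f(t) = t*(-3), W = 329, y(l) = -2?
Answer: 11844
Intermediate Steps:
f(t) = -3*t
P(J) = 36
W*P(f(y(-3))) = 329*36 = 11844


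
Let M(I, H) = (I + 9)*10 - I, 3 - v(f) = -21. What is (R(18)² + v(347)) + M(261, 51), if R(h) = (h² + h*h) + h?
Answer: 446019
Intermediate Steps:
v(f) = 24 (v(f) = 3 - 1*(-21) = 3 + 21 = 24)
R(h) = h + 2*h² (R(h) = (h² + h²) + h = 2*h² + h = h + 2*h²)
M(I, H) = 90 + 9*I (M(I, H) = (9 + I)*10 - I = (90 + 10*I) - I = 90 + 9*I)
(R(18)² + v(347)) + M(261, 51) = ((18*(1 + 2*18))² + 24) + (90 + 9*261) = ((18*(1 + 36))² + 24) + (90 + 2349) = ((18*37)² + 24) + 2439 = (666² + 24) + 2439 = (443556 + 24) + 2439 = 443580 + 2439 = 446019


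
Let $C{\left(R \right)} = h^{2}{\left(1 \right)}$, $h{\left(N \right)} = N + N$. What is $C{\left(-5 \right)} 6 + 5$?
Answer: $29$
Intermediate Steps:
$h{\left(N \right)} = 2 N$
$C{\left(R \right)} = 4$ ($C{\left(R \right)} = \left(2 \cdot 1\right)^{2} = 2^{2} = 4$)
$C{\left(-5 \right)} 6 + 5 = 4 \cdot 6 + 5 = 24 + 5 = 29$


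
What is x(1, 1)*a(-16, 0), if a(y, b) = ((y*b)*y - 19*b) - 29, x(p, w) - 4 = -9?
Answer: 145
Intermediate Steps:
x(p, w) = -5 (x(p, w) = 4 - 9 = -5)
a(y, b) = -29 - 19*b + b*y² (a(y, b) = ((b*y)*y - 19*b) - 29 = (b*y² - 19*b) - 29 = (-19*b + b*y²) - 29 = -29 - 19*b + b*y²)
x(1, 1)*a(-16, 0) = -5*(-29 - 19*0 + 0*(-16)²) = -5*(-29 + 0 + 0*256) = -5*(-29 + 0 + 0) = -5*(-29) = 145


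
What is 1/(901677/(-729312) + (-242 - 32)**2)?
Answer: 243104/18250975345 ≈ 1.3320e-5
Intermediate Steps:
1/(901677/(-729312) + (-242 - 32)**2) = 1/(901677*(-1/729312) + (-274)**2) = 1/(-300559/243104 + 75076) = 1/(18250975345/243104) = 243104/18250975345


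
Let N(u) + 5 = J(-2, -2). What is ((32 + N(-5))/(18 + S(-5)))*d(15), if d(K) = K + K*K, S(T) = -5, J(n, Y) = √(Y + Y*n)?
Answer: 6480/13 + 240*√2/13 ≈ 524.57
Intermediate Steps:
N(u) = -5 + √2 (N(u) = -5 + √(-2*(1 - 2)) = -5 + √(-2*(-1)) = -5 + √2)
d(K) = K + K²
((32 + N(-5))/(18 + S(-5)))*d(15) = ((32 + (-5 + √2))/(18 - 5))*(15*(1 + 15)) = ((27 + √2)/13)*(15*16) = ((27 + √2)*(1/13))*240 = (27/13 + √2/13)*240 = 6480/13 + 240*√2/13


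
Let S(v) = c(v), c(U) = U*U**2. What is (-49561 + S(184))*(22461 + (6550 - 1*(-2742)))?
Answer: 196231730079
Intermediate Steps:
c(U) = U**3
S(v) = v**3
(-49561 + S(184))*(22461 + (6550 - 1*(-2742))) = (-49561 + 184**3)*(22461 + (6550 - 1*(-2742))) = (-49561 + 6229504)*(22461 + (6550 + 2742)) = 6179943*(22461 + 9292) = 6179943*31753 = 196231730079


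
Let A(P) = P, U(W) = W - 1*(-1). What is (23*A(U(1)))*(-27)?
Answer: -1242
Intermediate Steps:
U(W) = 1 + W (U(W) = W + 1 = 1 + W)
(23*A(U(1)))*(-27) = (23*(1 + 1))*(-27) = (23*2)*(-27) = 46*(-27) = -1242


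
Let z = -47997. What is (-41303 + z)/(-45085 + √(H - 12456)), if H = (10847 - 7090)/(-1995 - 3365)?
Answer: 21579845080000/10895109493917 + 357200*I*√22367252195/10895109493917 ≈ 1.9807 + 0.0049033*I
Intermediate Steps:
H = -3757/5360 (H = 3757/(-5360) = 3757*(-1/5360) = -3757/5360 ≈ -0.70093)
(-41303 + z)/(-45085 + √(H - 12456)) = (-41303 - 47997)/(-45085 + √(-3757/5360 - 12456)) = -89300/(-45085 + √(-66767917/5360)) = -89300/(-45085 + I*√22367252195/1340)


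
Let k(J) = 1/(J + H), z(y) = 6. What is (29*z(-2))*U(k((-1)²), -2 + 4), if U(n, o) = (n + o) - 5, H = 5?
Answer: -493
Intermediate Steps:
k(J) = 1/(5 + J) (k(J) = 1/(J + 5) = 1/(5 + J))
U(n, o) = -5 + n + o
(29*z(-2))*U(k((-1)²), -2 + 4) = (29*6)*(-5 + 1/(5 + (-1)²) + (-2 + 4)) = 174*(-5 + 1/(5 + 1) + 2) = 174*(-5 + 1/6 + 2) = 174*(-5 + ⅙ + 2) = 174*(-17/6) = -493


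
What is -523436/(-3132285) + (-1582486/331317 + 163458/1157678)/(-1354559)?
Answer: 45326340577617883573199/271231076098093228778115 ≈ 0.16711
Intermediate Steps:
-523436/(-3132285) + (-1582486/331317 + 163458/1157678)/(-1354559) = -523436*(-1/3132285) + (-1582486*1/331317 + 163458*(1/1157678))*(-1/1354559) = 523436/3132285 + (-1582486/331317 + 81729/578839)*(-1/1354559) = 523436/3132285 - 888926406661/191779200963*(-1/1354559) = 523436/3132285 + 888926406661/259776242677240317 = 45326340577617883573199/271231076098093228778115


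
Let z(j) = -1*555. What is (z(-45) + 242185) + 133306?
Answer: 374936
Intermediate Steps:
z(j) = -555
(z(-45) + 242185) + 133306 = (-555 + 242185) + 133306 = 241630 + 133306 = 374936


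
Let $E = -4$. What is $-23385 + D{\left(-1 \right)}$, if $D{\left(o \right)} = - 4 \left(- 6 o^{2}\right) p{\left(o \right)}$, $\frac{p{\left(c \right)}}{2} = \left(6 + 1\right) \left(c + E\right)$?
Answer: $-25065$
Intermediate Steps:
$p{\left(c \right)} = -56 + 14 c$ ($p{\left(c \right)} = 2 \left(6 + 1\right) \left(c - 4\right) = 2 \cdot 7 \left(-4 + c\right) = 2 \left(-28 + 7 c\right) = -56 + 14 c$)
$D{\left(o \right)} = 24 o^{2} \left(-56 + 14 o\right)$ ($D{\left(o \right)} = - 4 \left(- 6 o^{2}\right) \left(-56 + 14 o\right) = 24 o^{2} \left(-56 + 14 o\right)$)
$-23385 + D{\left(-1 \right)} = -23385 + 336 \left(-1\right)^{2} \left(-4 - 1\right) = -23385 + 336 \cdot 1 \left(-5\right) = -23385 - 1680 = -25065$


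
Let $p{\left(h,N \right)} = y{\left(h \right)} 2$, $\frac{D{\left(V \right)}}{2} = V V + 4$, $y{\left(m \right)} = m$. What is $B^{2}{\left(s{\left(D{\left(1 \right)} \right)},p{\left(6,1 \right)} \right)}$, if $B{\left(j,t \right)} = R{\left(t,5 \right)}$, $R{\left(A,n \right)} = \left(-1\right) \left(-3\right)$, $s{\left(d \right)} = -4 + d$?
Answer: $9$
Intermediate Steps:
$D{\left(V \right)} = 8 + 2 V^{2}$ ($D{\left(V \right)} = 2 \left(V V + 4\right) = 2 \left(V^{2} + 4\right) = 2 \left(4 + V^{2}\right) = 8 + 2 V^{2}$)
$p{\left(h,N \right)} = 2 h$ ($p{\left(h,N \right)} = h 2 = 2 h$)
$R{\left(A,n \right)} = 3$
$B{\left(j,t \right)} = 3$
$B^{2}{\left(s{\left(D{\left(1 \right)} \right)},p{\left(6,1 \right)} \right)} = 3^{2} = 9$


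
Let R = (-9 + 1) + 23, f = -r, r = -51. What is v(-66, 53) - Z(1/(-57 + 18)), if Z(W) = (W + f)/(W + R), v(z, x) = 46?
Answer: 6219/146 ≈ 42.596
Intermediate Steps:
f = 51 (f = -1*(-51) = 51)
R = 15 (R = -8 + 23 = 15)
Z(W) = (51 + W)/(15 + W) (Z(W) = (W + 51)/(W + 15) = (51 + W)/(15 + W))
v(-66, 53) - Z(1/(-57 + 18)) = 46 - (51 + 1/(-57 + 18))/(15 + 1/(-57 + 18)) = 46 - (51 + 1/(-39))/(15 + 1/(-39)) = 46 - (51 - 1/39)/(15 - 1/39) = 46 - 1988/(584/39*39) = 46 - 39*1988/(584*39) = 46 - 1*497/146 = 46 - 497/146 = 6219/146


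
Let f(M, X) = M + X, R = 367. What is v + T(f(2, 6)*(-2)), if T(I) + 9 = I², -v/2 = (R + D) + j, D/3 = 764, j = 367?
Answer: -5805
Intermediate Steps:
D = 2292 (D = 3*764 = 2292)
v = -6052 (v = -2*((367 + 2292) + 367) = -2*(2659 + 367) = -2*3026 = -6052)
T(I) = -9 + I²
v + T(f(2, 6)*(-2)) = -6052 + (-9 + ((2 + 6)*(-2))²) = -6052 + (-9 + (8*(-2))²) = -6052 + (-9 + (-16)²) = -6052 + (-9 + 256) = -6052 + 247 = -5805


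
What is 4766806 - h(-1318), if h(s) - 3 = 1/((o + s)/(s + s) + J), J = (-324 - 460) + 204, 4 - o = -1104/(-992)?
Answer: 451459255126901/94709023 ≈ 4.7668e+6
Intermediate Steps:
o = 179/62 (o = 4 - (-1104)/(-992) = 4 - (-1104)*(-1)/992 = 4 - 1*69/62 = 4 - 69/62 = 179/62 ≈ 2.8871)
J = -580 (J = -784 + 204 = -580)
h(s) = 3 + 1/(-580 + (179/62 + s)/(2*s)) (h(s) = 3 + 1/((179/62 + s)/(s + s) - 580) = 3 + 1/((179/62 + s)/((2*s)) - 580) = 3 + 1/((179/62 + s)*(1/(2*s)) - 580) = 3 + 1/((179/62 + s)/(2*s) - 580) = 3 + 1/(-580 + (179/62 + s)/(2*s)))
4766806 - h(-1318) = 4766806 - (-537 + 215450*(-1318))/(-179 + 71858*(-1318)) = 4766806 - (-537 - 283963100)/(-179 - 94708844) = 4766806 - (-283963637)/(-94709023) = 4766806 - (-1)*(-283963637)/94709023 = 4766806 - 1*283963637/94709023 = 4766806 - 283963637/94709023 = 451459255126901/94709023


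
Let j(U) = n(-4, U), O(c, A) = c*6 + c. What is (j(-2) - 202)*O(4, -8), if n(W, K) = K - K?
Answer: -5656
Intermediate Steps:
n(W, K) = 0
O(c, A) = 7*c (O(c, A) = 6*c + c = 7*c)
j(U) = 0
(j(-2) - 202)*O(4, -8) = (0 - 202)*(7*4) = -202*28 = -5656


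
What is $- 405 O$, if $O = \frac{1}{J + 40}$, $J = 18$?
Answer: $- \frac{405}{58} \approx -6.9828$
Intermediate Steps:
$O = \frac{1}{58}$ ($O = \frac{1}{18 + 40} = \frac{1}{58} \approx 0.017241$)
$- 405 O = \left(-405\right) \frac{1}{58} = - \frac{405}{58}$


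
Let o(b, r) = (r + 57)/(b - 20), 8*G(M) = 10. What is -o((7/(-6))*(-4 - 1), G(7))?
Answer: 699/170 ≈ 4.1118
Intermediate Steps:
G(M) = 5/4 (G(M) = (1/8)*10 = 5/4)
o(b, r) = (57 + r)/(-20 + b)
-o((7/(-6))*(-4 - 1), G(7)) = -(57 + 5/4)/(-20 + (7/(-6))*(-4 - 1)) = -233/((-20 + (7*(-1/6))*(-5))*4) = -233/((-20 - 7/6*(-5))*4) = -233/((-20 + 35/6)*4) = -233/((-85/6)*4) = -(-6)*233/(85*4) = -1*(-699/170) = 699/170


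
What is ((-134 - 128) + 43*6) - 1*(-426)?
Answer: 422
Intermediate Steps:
((-134 - 128) + 43*6) - 1*(-426) = (-262 + 258) + 426 = -4 + 426 = 422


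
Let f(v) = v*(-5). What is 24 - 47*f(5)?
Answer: 1199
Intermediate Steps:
f(v) = -5*v
24 - 47*f(5) = 24 - (-235)*5 = 24 - 47*(-25) = 24 + 1175 = 1199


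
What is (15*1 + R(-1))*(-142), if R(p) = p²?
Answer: -2272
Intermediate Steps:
(15*1 + R(-1))*(-142) = (15*1 + (-1)²)*(-142) = (15 + 1)*(-142) = 16*(-142) = -2272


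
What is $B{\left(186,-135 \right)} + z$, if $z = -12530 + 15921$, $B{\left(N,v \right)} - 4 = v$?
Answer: $3260$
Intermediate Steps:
$B{\left(N,v \right)} = 4 + v$
$z = 3391$
$B{\left(186,-135 \right)} + z = \left(4 - 135\right) + 3391 = -131 + 3391 = 3260$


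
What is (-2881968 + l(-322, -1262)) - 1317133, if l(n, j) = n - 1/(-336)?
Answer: -1411006127/336 ≈ -4.1994e+6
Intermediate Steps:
l(n, j) = 1/336 + n (l(n, j) = n - 1*(-1/336) = n + 1/336 = 1/336 + n)
(-2881968 + l(-322, -1262)) - 1317133 = (-2881968 + (1/336 - 322)) - 1317133 = (-2881968 - 108191/336) - 1317133 = -968449439/336 - 1317133 = -1411006127/336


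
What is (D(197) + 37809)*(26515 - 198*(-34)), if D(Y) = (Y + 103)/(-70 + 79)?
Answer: 3774432169/3 ≈ 1.2581e+9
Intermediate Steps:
D(Y) = 103/9 + Y/9 (D(Y) = (103 + Y)/9 = (103 + Y)*(⅑) = 103/9 + Y/9)
(D(197) + 37809)*(26515 - 198*(-34)) = ((103/9 + (⅑)*197) + 37809)*(26515 - 198*(-34)) = ((103/9 + 197/9) + 37809)*(26515 + 6732) = (100/3 + 37809)*33247 = (113527/3)*33247 = 3774432169/3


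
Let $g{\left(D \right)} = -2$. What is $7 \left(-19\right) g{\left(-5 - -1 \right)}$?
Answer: $266$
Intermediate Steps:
$7 \left(-19\right) g{\left(-5 - -1 \right)} = 7 \left(-19\right) \left(-2\right) = \left(-133\right) \left(-2\right) = 266$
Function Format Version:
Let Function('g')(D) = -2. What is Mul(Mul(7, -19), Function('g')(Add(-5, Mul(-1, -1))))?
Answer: 266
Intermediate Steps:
Mul(Mul(7, -19), Function('g')(Add(-5, Mul(-1, -1)))) = Mul(Mul(7, -19), -2) = Mul(-133, -2) = 266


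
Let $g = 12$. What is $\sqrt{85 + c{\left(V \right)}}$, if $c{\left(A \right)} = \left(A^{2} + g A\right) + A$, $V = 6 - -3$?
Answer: $\sqrt{283} \approx 16.823$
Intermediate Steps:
$V = 9$ ($V = 6 + 3 = 9$)
$c{\left(A \right)} = A^{2} + 13 A$ ($c{\left(A \right)} = \left(A^{2} + 12 A\right) + A = A^{2} + 13 A$)
$\sqrt{85 + c{\left(V \right)}} = \sqrt{85 + 9 \left(13 + 9\right)} = \sqrt{85 + 9 \cdot 22} = \sqrt{85 + 198} = \sqrt{283}$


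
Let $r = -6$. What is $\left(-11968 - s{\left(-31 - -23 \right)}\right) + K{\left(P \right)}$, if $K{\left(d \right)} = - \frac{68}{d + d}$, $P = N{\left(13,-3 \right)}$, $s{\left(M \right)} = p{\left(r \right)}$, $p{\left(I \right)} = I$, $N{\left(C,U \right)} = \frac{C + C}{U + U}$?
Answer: $- \frac{155404}{13} \approx -11954.0$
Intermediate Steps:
$N{\left(C,U \right)} = \frac{C}{U}$ ($N{\left(C,U \right)} = \frac{2 C}{2 U} = 2 C \frac{1}{2 U} = \frac{C}{U}$)
$s{\left(M \right)} = -6$
$P = - \frac{13}{3}$ ($P = \frac{13}{-3} = 13 \left(- \frac{1}{3}\right) = - \frac{13}{3} \approx -4.3333$)
$K{\left(d \right)} = - \frac{34}{d}$ ($K{\left(d \right)} = - \frac{68}{2 d} = - 68 \frac{1}{2 d} = - \frac{34}{d}$)
$\left(-11968 - s{\left(-31 - -23 \right)}\right) + K{\left(P \right)} = \left(-11968 - -6\right) - \frac{34}{- \frac{13}{3}} = \left(-11968 + 6\right) - - \frac{102}{13} = -11962 + \frac{102}{13} = - \frac{155404}{13}$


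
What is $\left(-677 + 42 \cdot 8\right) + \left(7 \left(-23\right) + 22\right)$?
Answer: $-480$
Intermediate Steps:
$\left(-677 + 42 \cdot 8\right) + \left(7 \left(-23\right) + 22\right) = \left(-677 + 336\right) + \left(-161 + 22\right) = -341 - 139 = -480$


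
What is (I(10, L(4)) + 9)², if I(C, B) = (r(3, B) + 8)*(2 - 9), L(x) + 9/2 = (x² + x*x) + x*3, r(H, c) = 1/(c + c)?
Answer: 13838400/6241 ≈ 2217.3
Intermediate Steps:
r(H, c) = 1/(2*c)
L(x) = -9/2 + 2*x² + 3*x (L(x) = -9/2 + ((x² + x*x) + x*3) = -9/2 + ((x² + x²) + 3*x) = -9/2 + (2*x² + 3*x) = -9/2 + 2*x² + 3*x)
I(C, B) = -56 - 7/(2*B) (I(C, B) = (1/(2*B) + 8)*(2 - 9) = (8 + 1/(2*B))*(-7) = -56 - 7/(2*B))
(I(10, L(4)) + 9)² = ((-56 - 7/(2*(-9/2 + 2*4² + 3*4))) + 9)² = ((-56 - 7/(2*(-9/2 + 2*16 + 12))) + 9)² = ((-56 - 7/(2*(-9/2 + 32 + 12))) + 9)² = ((-56 - 7/(2*79/2)) + 9)² = ((-56 - 7/2*2/79) + 9)² = ((-56 - 7/79) + 9)² = (-4431/79 + 9)² = (-3720/79)² = 13838400/6241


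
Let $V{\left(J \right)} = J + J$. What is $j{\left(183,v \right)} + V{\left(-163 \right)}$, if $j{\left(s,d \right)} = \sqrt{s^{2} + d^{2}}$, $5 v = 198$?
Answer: $-326 + \frac{3 \sqrt{97381}}{5} \approx -138.76$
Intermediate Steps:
$v = \frac{198}{5}$ ($v = \frac{1}{5} \cdot 198 = \frac{198}{5} \approx 39.6$)
$V{\left(J \right)} = 2 J$
$j{\left(s,d \right)} = \sqrt{d^{2} + s^{2}}$
$j{\left(183,v \right)} + V{\left(-163 \right)} = \sqrt{\left(\frac{198}{5}\right)^{2} + 183^{2}} + 2 \left(-163\right) = \sqrt{\frac{39204}{25} + 33489} - 326 = \sqrt{\frac{876429}{25}} - 326 = \frac{3 \sqrt{97381}}{5} - 326 = -326 + \frac{3 \sqrt{97381}}{5}$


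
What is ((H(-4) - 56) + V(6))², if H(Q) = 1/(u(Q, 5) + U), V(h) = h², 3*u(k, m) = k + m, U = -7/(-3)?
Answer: 24649/64 ≈ 385.14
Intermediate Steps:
U = 7/3 (U = -7*(-⅓) = 7/3 ≈ 2.3333)
u(k, m) = k/3 + m/3 (u(k, m) = (k + m)/3 = k/3 + m/3)
H(Q) = 1/(4 + Q/3) (H(Q) = 1/((Q/3 + (⅓)*5) + 7/3) = 1/((Q/3 + 5/3) + 7/3) = 1/((5/3 + Q/3) + 7/3) = 1/(4 + Q/3))
((H(-4) - 56) + V(6))² = ((3/(12 - 4) - 56) + 6²)² = ((3/8 - 56) + 36)² = (-445/8 + 36)² = (-157/8)² = 24649/64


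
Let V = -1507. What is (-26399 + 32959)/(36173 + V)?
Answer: 3280/17333 ≈ 0.18923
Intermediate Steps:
(-26399 + 32959)/(36173 + V) = (-26399 + 32959)/(36173 - 1507) = 6560/34666 = 6560*(1/34666) = 3280/17333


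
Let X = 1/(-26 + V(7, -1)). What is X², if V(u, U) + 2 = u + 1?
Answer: 1/400 ≈ 0.0025000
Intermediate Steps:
V(u, U) = -1 + u (V(u, U) = -2 + (u + 1) = -2 + (1 + u) = -1 + u)
X = -1/20 (X = 1/(-26 + (-1 + 7)) = 1/(-26 + 6) = 1/(-20) = -1/20 ≈ -0.050000)
X² = (-1/20)² = 1/400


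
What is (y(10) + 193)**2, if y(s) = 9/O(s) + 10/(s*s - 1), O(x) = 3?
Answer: 376903396/9801 ≈ 38456.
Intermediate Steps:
y(s) = 3 + 10/(-1 + s**2) (y(s) = 9/3 + 10/(s*s - 1) = 9*(1/3) + 10/(s**2 - 1) = 3 + 10/(-1 + s**2))
(y(10) + 193)**2 = ((7 + 3*10**2)/(-1 + 10**2) + 193)**2 = ((7 + 3*100)/(-1 + 100) + 193)**2 = ((7 + 300)/99 + 193)**2 = ((1/99)*307 + 193)**2 = (307/99 + 193)**2 = (19414/99)**2 = 376903396/9801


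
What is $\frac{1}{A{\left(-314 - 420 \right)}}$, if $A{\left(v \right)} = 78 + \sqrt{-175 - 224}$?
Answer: $\frac{26}{2161} - \frac{i \sqrt{399}}{6483} \approx 0.012031 - 0.0030811 i$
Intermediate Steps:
$A{\left(v \right)} = 78 + i \sqrt{399}$ ($A{\left(v \right)} = 78 + \sqrt{-399} = 78 + i \sqrt{399}$)
$\frac{1}{A{\left(-314 - 420 \right)}} = \frac{1}{78 + i \sqrt{399}}$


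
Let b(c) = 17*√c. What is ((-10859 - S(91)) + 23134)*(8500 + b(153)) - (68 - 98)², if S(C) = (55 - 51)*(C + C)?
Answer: 98148600 + 588897*√17 ≈ 1.0058e+8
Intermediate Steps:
S(C) = 8*C (S(C) = 4*(2*C) = 8*C)
((-10859 - S(91)) + 23134)*(8500 + b(153)) - (68 - 98)² = ((-10859 - 8*91) + 23134)*(8500 + 17*√153) - (68 - 98)² = ((-10859 - 1*728) + 23134)*(8500 + 17*(3*√17)) - 1*(-30)² = ((-10859 - 728) + 23134)*(8500 + 51*√17) - 1*900 = (-11587 + 23134)*(8500 + 51*√17) - 900 = 11547*(8500 + 51*√17) - 900 = (98149500 + 588897*√17) - 900 = 98148600 + 588897*√17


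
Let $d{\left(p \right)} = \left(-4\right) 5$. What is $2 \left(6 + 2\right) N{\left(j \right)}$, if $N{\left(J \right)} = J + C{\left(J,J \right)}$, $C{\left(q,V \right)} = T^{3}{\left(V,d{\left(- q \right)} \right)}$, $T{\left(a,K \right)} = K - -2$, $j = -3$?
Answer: $-93360$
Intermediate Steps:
$d{\left(p \right)} = -20$
$T{\left(a,K \right)} = 2 + K$ ($T{\left(a,K \right)} = K + 2 = 2 + K$)
$C{\left(q,V \right)} = -5832$ ($C{\left(q,V \right)} = \left(2 - 20\right)^{3} = \left(-18\right)^{3} = -5832$)
$N{\left(J \right)} = -5832 + J$ ($N{\left(J \right)} = J - 5832 = -5832 + J$)
$2 \left(6 + 2\right) N{\left(j \right)} = 2 \left(6 + 2\right) \left(-5832 - 3\right) = 2 \cdot 8 \left(-5835\right) = 16 \left(-5835\right) = -93360$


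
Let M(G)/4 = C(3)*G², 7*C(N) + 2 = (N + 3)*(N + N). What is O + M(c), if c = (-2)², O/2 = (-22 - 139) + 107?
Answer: 1420/7 ≈ 202.86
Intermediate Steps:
O = -108 (O = 2*((-22 - 139) + 107) = 2*(-161 + 107) = 2*(-54) = -108)
c = 4
C(N) = -2/7 + 2*N*(3 + N)/7 (C(N) = -2/7 + ((N + 3)*(N + N))/7 = -2/7 + ((3 + N)*(2*N))/7 = -2/7 + (2*N*(3 + N))/7 = -2/7 + 2*N*(3 + N)/7)
M(G) = 136*G²/7 (M(G) = 4*((-2/7 + (2/7)*3² + (6/7)*3)*G²) = 4*((-2/7 + (2/7)*9 + 18/7)*G²) = 4*((-2/7 + 18/7 + 18/7)*G²) = 4*(34*G²/7) = 136*G²/7)
O + M(c) = -108 + (136/7)*4² = -108 + (136/7)*16 = -108 + 2176/7 = 1420/7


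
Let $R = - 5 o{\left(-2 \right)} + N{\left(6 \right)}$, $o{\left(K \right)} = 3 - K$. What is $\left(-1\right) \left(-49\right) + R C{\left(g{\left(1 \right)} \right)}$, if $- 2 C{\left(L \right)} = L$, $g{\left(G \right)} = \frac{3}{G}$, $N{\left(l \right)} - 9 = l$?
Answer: $64$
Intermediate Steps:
$N{\left(l \right)} = 9 + l$
$C{\left(L \right)} = - \frac{L}{2}$
$R = -10$ ($R = - 5 \left(3 - -2\right) + \left(9 + 6\right) = - 5 \left(3 + 2\right) + 15 = \left(-5\right) 5 + 15 = -25 + 15 = -10$)
$\left(-1\right) \left(-49\right) + R C{\left(g{\left(1 \right)} \right)} = \left(-1\right) \left(-49\right) - 10 \left(- \frac{3 \cdot 1^{-1}}{2}\right) = 49 - 10 \left(- \frac{3 \cdot 1}{2}\right) = 49 - 10 \left(\left(- \frac{1}{2}\right) 3\right) = 49 - -15 = 49 + 15 = 64$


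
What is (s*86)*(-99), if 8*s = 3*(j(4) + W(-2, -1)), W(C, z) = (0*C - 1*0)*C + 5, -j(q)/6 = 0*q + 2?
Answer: 89397/4 ≈ 22349.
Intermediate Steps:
j(q) = -12 (j(q) = -6*(0*q + 2) = -6*(0 + 2) = -6*2 = -12)
W(C, z) = 5 (W(C, z) = (0 + 0)*C + 5 = 0*C + 5 = 0 + 5 = 5)
s = -21/8 (s = (3*(-12 + 5))/8 = (3*(-7))/8 = (⅛)*(-21) = -21/8 ≈ -2.6250)
(s*86)*(-99) = -21/8*86*(-99) = -903/4*(-99) = 89397/4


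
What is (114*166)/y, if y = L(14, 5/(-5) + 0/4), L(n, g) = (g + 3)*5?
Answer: 9462/5 ≈ 1892.4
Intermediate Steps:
L(n, g) = 15 + 5*g (L(n, g) = (3 + g)*5 = 15 + 5*g)
y = 10 (y = 15 + 5*(5/(-5) + 0/4) = 15 + 5*(5*(-⅕) + 0*(¼)) = 15 + 5*(-1 + 0) = 15 + 5*(-1) = 15 - 5 = 10)
(114*166)/y = (114*166)/10 = 18924*(⅒) = 9462/5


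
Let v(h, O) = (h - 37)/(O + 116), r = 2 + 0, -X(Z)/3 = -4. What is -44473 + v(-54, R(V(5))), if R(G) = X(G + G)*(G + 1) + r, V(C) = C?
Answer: -8449961/190 ≈ -44474.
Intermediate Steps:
X(Z) = 12 (X(Z) = -3*(-4) = 12)
r = 2
R(G) = 14 + 12*G (R(G) = 12*(G + 1) + 2 = 12*(1 + G) + 2 = (12 + 12*G) + 2 = 14 + 12*G)
v(h, O) = (-37 + h)/(116 + O)
-44473 + v(-54, R(V(5))) = -44473 + (-37 - 54)/(116 + (14 + 12*5)) = -44473 - 91/(116 + (14 + 60)) = -44473 - 91/(116 + 74) = -44473 - 91/190 = -8449961/190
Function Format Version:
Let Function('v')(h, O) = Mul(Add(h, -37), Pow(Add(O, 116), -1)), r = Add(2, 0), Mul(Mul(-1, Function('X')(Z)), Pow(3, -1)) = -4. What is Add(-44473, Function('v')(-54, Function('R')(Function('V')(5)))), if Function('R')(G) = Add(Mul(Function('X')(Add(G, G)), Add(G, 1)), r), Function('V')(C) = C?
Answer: Rational(-8449961, 190) ≈ -44474.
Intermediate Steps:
Function('X')(Z) = 12 (Function('X')(Z) = Mul(-3, -4) = 12)
r = 2
Function('R')(G) = Add(14, Mul(12, G)) (Function('R')(G) = Add(Mul(12, Add(G, 1)), 2) = Add(Mul(12, Add(1, G)), 2) = Add(Add(12, Mul(12, G)), 2) = Add(14, Mul(12, G)))
Function('v')(h, O) = Mul(Pow(Add(116, O), -1), Add(-37, h)) (Function('v')(h, O) = Mul(Add(-37, h), Pow(Add(116, O), -1)) = Mul(Pow(Add(116, O), -1), Add(-37, h)))
Add(-44473, Function('v')(-54, Function('R')(Function('V')(5)))) = Add(-44473, Mul(Pow(Add(116, Add(14, Mul(12, 5))), -1), Add(-37, -54))) = Add(-44473, Mul(Pow(Add(116, Add(14, 60)), -1), -91)) = Add(-44473, Mul(Pow(Add(116, 74), -1), -91)) = Add(-44473, Mul(Pow(190, -1), -91)) = Add(-44473, Mul(Rational(1, 190), -91)) = Add(-44473, Rational(-91, 190)) = Rational(-8449961, 190)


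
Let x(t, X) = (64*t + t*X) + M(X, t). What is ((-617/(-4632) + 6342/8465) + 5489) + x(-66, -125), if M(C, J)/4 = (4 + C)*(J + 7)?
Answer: 1492793940529/39209880 ≈ 38072.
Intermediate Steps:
M(C, J) = 4*(4 + C)*(7 + J) (M(C, J) = 4*((4 + C)*(J + 7)) = 4*((4 + C)*(7 + J)) = 4*(4 + C)*(7 + J))
x(t, X) = 112 + 28*X + 80*t + 5*X*t (x(t, X) = (64*t + t*X) + (112 + 16*t + 28*X + 4*X*t) = (64*t + X*t) + (112 + 16*t + 28*X + 4*X*t) = 112 + 28*X + 80*t + 5*X*t)
((-617/(-4632) + 6342/8465) + 5489) + x(-66, -125) = ((-617/(-4632) + 6342/8465) + 5489) + (112 + 28*(-125) + 80*(-66) + 5*(-125)*(-66)) = ((-617*(-1/4632) + 6342*(1/8465)) + 5489) + (112 - 3500 - 5280 + 41250) = ((617/4632 + 6342/8465) + 5489) + 32582 = (34599049/39209880 + 5489) + 32582 = 215257630369/39209880 + 32582 = 1492793940529/39209880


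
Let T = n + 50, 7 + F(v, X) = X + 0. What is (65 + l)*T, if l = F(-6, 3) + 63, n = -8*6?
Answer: 248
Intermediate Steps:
n = -48
F(v, X) = -7 + X (F(v, X) = -7 + (X + 0) = -7 + X)
T = 2 (T = -48 + 50 = 2)
l = 59 (l = (-7 + 3) + 63 = -4 + 63 = 59)
(65 + l)*T = (65 + 59)*2 = 124*2 = 248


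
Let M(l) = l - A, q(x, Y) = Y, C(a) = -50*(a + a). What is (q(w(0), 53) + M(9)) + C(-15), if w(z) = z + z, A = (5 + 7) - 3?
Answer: 1553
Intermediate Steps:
C(a) = -100*a
A = 9 (A = 12 - 3 = 9)
w(z) = 2*z
M(l) = -9 + l (M(l) = l - 1*9 = l - 9 = -9 + l)
(q(w(0), 53) + M(9)) + C(-15) = (53 + (-9 + 9)) - 100*(-15) = (53 + 0) + 1500 = 53 + 1500 = 1553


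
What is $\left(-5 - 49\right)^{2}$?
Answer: $2916$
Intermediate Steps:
$\left(-5 - 49\right)^{2} = \left(-54\right)^{2} = 2916$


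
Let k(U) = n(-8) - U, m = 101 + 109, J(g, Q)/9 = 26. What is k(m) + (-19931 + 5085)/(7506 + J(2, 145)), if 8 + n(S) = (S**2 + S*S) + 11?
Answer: -313153/3870 ≈ -80.918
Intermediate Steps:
J(g, Q) = 234 (J(g, Q) = 9*26 = 234)
m = 210
n(S) = 3 + 2*S**2 (n(S) = -8 + ((S**2 + S*S) + 11) = -8 + ((S**2 + S**2) + 11) = -8 + (2*S**2 + 11) = -8 + (11 + 2*S**2) = 3 + 2*S**2)
k(U) = 131 - U (k(U) = (3 + 2*(-8)**2) - U = (3 + 2*64) - U = (3 + 128) - U = 131 - U)
k(m) + (-19931 + 5085)/(7506 + J(2, 145)) = (131 - 1*210) + (-19931 + 5085)/(7506 + 234) = (131 - 210) - 14846/7740 = -79 - 14846*1/7740 = -79 - 7423/3870 = -313153/3870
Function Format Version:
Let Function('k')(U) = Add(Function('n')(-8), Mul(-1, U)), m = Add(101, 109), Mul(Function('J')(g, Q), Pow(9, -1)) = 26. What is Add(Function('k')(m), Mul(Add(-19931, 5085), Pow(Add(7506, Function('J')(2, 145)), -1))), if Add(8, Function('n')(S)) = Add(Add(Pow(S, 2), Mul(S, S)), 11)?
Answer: Rational(-313153, 3870) ≈ -80.918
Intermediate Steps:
Function('J')(g, Q) = 234 (Function('J')(g, Q) = Mul(9, 26) = 234)
m = 210
Function('n')(S) = Add(3, Mul(2, Pow(S, 2))) (Function('n')(S) = Add(-8, Add(Add(Pow(S, 2), Mul(S, S)), 11)) = Add(-8, Add(Add(Pow(S, 2), Pow(S, 2)), 11)) = Add(-8, Add(Mul(2, Pow(S, 2)), 11)) = Add(-8, Add(11, Mul(2, Pow(S, 2)))) = Add(3, Mul(2, Pow(S, 2))))
Function('k')(U) = Add(131, Mul(-1, U)) (Function('k')(U) = Add(Add(3, Mul(2, Pow(-8, 2))), Mul(-1, U)) = Add(Add(3, Mul(2, 64)), Mul(-1, U)) = Add(Add(3, 128), Mul(-1, U)) = Add(131, Mul(-1, U)))
Add(Function('k')(m), Mul(Add(-19931, 5085), Pow(Add(7506, Function('J')(2, 145)), -1))) = Add(Add(131, Mul(-1, 210)), Mul(Add(-19931, 5085), Pow(Add(7506, 234), -1))) = Add(Add(131, -210), Mul(-14846, Pow(7740, -1))) = Add(-79, Mul(-14846, Rational(1, 7740))) = Add(-79, Rational(-7423, 3870)) = Rational(-313153, 3870)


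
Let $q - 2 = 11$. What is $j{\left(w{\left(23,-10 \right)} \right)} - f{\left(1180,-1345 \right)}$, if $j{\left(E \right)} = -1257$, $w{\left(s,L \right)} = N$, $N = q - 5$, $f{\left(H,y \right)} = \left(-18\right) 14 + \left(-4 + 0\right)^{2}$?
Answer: $-1021$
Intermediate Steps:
$q = 13$ ($q = 2 + 11 = 13$)
$f{\left(H,y \right)} = -236$ ($f{\left(H,y \right)} = -252 + \left(-4\right)^{2} = -252 + 16 = -236$)
$N = 8$ ($N = 13 - 5 = 8$)
$w{\left(s,L \right)} = 8$
$j{\left(w{\left(23,-10 \right)} \right)} - f{\left(1180,-1345 \right)} = -1257 - -236 = -1257 + 236 = -1021$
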